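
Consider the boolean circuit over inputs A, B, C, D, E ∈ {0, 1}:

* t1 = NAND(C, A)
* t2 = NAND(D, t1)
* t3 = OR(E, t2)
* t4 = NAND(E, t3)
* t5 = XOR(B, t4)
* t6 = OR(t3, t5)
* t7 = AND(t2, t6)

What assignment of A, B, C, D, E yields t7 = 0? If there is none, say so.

Check with A=0, B=1, C=1, D=1, E=1:
t1 = NAND(C, A) = NAND(1, 0) = 1
t2 = NAND(D, t1) = NAND(1, 1) = 0
t3 = OR(E, t2) = OR(1, 0) = 1
t4 = NAND(E, t3) = NAND(1, 1) = 0
t5 = XOR(B, t4) = XOR(1, 0) = 1
t6 = OR(t3, t5) = OR(1, 1) = 1
t7 = AND(t2, t6) = AND(0, 1) = 0
So t7 = 0 as required.

A=0, B=1, C=1, D=1, E=1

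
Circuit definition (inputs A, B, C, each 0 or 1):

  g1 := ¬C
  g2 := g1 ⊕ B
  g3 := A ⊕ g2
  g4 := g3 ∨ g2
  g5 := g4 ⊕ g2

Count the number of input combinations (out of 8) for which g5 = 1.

2

g5 = g4 ⊕ g2 must be 1, so g4 and g2 differ.
Satisfying assignments:
  A=1, B=0, C=1
  A=1, B=1, C=0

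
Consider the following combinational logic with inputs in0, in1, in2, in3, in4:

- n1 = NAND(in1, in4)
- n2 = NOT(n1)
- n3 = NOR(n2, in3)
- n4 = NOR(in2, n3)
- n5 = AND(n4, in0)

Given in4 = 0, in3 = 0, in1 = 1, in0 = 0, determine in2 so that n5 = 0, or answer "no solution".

in2=0

Check with in4 = 0, in3 = 0, in1 = 1, in0 = 0 and in2=0:
n1 = NAND(in1, in4) = NAND(1, 0) = 1
n2 = NOT(n1) = NOT 1 = 0
n3 = NOR(n2, in3) = NOR(0, 0) = 1
n4 = NOR(in2, n3) = NOR(0, 1) = 0
n5 = AND(n4, in0) = AND(0, 0) = 0
So n5 = 0.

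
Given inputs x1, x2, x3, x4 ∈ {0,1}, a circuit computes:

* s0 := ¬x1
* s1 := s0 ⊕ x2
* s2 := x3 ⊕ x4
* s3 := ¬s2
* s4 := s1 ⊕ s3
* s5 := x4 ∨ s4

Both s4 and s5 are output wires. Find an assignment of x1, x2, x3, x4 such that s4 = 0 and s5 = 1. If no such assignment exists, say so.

Check with x1=1, x2=0, x3=0, x4=1:
s0 = ¬x1 = ¬1 = 0
s1 = s0 ⊕ x2 = 0 ⊕ 0 = 0
s2 = x3 ⊕ x4 = 0 ⊕ 1 = 1
s3 = ¬s2 = ¬1 = 0
s4 = s1 ⊕ s3 = 0 ⊕ 0 = 0
s5 = x4 ∨ s4 = 1 ∨ 0 = 1
So s4 = 0 and s5 = 1.

x1=1, x2=0, x3=0, x4=1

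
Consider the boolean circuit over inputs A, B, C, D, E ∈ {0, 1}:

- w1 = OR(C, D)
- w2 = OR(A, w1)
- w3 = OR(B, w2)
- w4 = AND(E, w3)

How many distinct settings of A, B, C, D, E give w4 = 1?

15

w4 = AND(E, w3) must be 1, so both E = 1 and w3 = 1.
Enumerating the 32 input combinations, 15 give w4 = 1 and 17 give w4 = 0.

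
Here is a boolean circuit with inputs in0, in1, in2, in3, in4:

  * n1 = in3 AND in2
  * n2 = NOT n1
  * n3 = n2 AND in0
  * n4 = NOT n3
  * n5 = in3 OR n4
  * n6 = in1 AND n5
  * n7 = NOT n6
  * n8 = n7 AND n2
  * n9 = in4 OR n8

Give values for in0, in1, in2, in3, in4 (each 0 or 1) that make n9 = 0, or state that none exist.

n9 = in4 OR n8 must be 0, so both in4 = 0 and n8 = 0.
n8 = n7 AND n2 must be 0, so at least one of n7, n2 is 0.
Check with in0=1, in1=1, in2=0, in3=1, in4=0:
n1 = in3 AND in2 = 1 AND 0 = 0
n2 = NOT n1 = NOT 0 = 1
n3 = n2 AND in0 = 1 AND 1 = 1
n4 = NOT n3 = NOT 1 = 0
n5 = in3 OR n4 = 1 OR 0 = 1
n6 = in1 AND n5 = 1 AND 1 = 1
n7 = NOT n6 = NOT 1 = 0
n8 = n7 AND n2 = 0 AND 1 = 0
n9 = in4 OR n8 = 0 OR 0 = 0
So n9 = 0 as required.

in0=1, in1=1, in2=0, in3=1, in4=0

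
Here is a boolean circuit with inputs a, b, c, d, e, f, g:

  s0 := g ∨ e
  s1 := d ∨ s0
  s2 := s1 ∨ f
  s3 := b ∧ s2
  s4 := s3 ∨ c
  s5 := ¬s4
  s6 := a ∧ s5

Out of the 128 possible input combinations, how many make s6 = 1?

s6 = a ∧ s5 must be 1, so both a = 1 and s5 = 1.
s5 = ¬s4 must be 1, so s4 = 0.
Enumerating the 128 input combinations, 17 give s6 = 1 and 111 give s6 = 0.

17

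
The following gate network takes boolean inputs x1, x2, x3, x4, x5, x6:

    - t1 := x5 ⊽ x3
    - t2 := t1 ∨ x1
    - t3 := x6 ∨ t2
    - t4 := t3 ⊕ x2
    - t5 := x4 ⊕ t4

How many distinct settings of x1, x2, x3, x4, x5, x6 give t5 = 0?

32

t5 = x4 ⊕ t4 must be 0, so x4 and t4 are equal.
Enumerating the 64 input combinations, 32 give t5 = 0 and 32 give t5 = 1.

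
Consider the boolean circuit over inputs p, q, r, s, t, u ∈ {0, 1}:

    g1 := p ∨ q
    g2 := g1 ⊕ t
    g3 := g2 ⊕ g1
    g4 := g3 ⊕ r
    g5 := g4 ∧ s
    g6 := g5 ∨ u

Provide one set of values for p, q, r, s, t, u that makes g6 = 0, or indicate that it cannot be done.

Check with p=1, q=1, r=0, s=0, t=1, u=0:
g1 = p ∨ q = 1 ∨ 1 = 1
g2 = g1 ⊕ t = 1 ⊕ 1 = 0
g3 = g2 ⊕ g1 = 0 ⊕ 1 = 1
g4 = g3 ⊕ r = 1 ⊕ 0 = 1
g5 = g4 ∧ s = 1 ∧ 0 = 0
g6 = g5 ∨ u = 0 ∨ 0 = 0
So g6 = 0 as required.

p=1, q=1, r=0, s=0, t=1, u=0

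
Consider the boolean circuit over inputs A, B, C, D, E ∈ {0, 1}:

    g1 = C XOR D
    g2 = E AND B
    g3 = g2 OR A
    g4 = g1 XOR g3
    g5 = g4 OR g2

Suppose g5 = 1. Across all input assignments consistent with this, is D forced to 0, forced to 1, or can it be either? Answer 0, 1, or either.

Both values of D occur among assignments with g5 = 1:
  D=0: A=0, B=0, C=1, D=0, E=0
  D=1: A=0, B=0, C=0, D=1, E=0

either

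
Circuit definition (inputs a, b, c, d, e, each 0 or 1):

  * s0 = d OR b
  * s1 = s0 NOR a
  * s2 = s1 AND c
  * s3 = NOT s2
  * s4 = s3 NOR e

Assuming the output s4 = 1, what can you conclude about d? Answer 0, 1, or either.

s4 = s3 NOR e must be 1, so both s3 = 0 and e = 0.
Every assignment with s4 = 1 has d = 0; there are 1 such assignment(s).
  a=0, b=0, c=1, d=0, e=0

0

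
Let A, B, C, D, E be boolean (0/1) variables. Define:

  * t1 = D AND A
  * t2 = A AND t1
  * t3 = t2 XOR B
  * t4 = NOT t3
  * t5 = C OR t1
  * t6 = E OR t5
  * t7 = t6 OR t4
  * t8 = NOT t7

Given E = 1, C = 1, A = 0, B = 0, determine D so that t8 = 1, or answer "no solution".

no solution exists

With E = 1, C = 1, A = 0, B = 0 fixed, none of the 2 settings of D give t8 = 1.
For example, with D=0:
t1 = D AND A = 0 AND 0 = 0
t2 = A AND t1 = 0 AND 0 = 0
t3 = t2 XOR B = 0 XOR 0 = 0
t4 = NOT t3 = NOT 0 = 1
t5 = C OR t1 = 1 OR 0 = 1
t6 = E OR t5 = 1 OR 1 = 1
t7 = t6 OR t4 = 1 OR 1 = 1
t8 = NOT t7 = NOT 1 = 0
giving t8 = 0 ≠ 1.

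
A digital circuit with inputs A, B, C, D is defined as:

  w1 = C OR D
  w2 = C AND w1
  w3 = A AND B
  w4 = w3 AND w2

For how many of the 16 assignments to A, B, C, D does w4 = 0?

w4 = w3 AND w2 must be 0, so at least one of w3, w2 is 0.
Enumerating the 16 input combinations, 14 give w4 = 0 and 2 give w4 = 1.

14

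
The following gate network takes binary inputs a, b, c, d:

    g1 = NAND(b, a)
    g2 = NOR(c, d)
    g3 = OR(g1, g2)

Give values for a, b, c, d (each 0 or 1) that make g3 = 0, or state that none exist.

a=1, b=1, c=1, d=0

g3 = OR(g1, g2) must be 0, so both g1 = 0 and g2 = 0.
g1 = NAND(b, a) must be 0, so both b = 1 and a = 1.
g2 = NOR(c, d) must be 0, so at least one of c, d is 1.
Check with a=1, b=1, c=1, d=0:
g1 = NAND(b, a) = NAND(1, 1) = 0
g2 = NOR(c, d) = NOR(1, 0) = 0
g3 = OR(g1, g2) = OR(0, 0) = 0
So g3 = 0 as required.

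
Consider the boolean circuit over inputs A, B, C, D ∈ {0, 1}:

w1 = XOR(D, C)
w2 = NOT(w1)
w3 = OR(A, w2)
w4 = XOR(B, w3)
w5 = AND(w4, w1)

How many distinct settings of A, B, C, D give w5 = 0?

12

w5 = AND(w4, w1) must be 0, so at least one of w4, w1 is 0.
Enumerating the 16 input combinations, 12 give w5 = 0 and 4 give w5 = 1.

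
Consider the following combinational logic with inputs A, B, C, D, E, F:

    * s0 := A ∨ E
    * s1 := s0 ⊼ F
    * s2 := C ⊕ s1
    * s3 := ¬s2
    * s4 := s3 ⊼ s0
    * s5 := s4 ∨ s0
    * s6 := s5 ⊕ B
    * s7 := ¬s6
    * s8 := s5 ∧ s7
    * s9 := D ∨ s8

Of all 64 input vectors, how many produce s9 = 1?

48

s9 = D ∨ s8 must be 1, so at least one of D, s8 is 1.
Enumerating the 64 input combinations, 48 give s9 = 1 and 16 give s9 = 0.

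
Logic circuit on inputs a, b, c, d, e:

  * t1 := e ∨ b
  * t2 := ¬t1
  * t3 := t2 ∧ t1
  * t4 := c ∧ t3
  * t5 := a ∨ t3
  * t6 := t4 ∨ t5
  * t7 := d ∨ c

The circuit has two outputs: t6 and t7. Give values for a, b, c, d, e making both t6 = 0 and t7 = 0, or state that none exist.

a=0, b=1, c=0, d=0, e=0

Check with a=0, b=1, c=0, d=0, e=0:
t1 = e ∨ b = 0 ∨ 1 = 1
t2 = ¬t1 = ¬1 = 0
t3 = t2 ∧ t1 = 0 ∧ 1 = 0
t4 = c ∧ t3 = 0 ∧ 0 = 0
t5 = a ∨ t3 = 0 ∨ 0 = 0
t6 = t4 ∨ t5 = 0 ∨ 0 = 0
t7 = d ∨ c = 0 ∨ 0 = 0
So t6 = 0 and t7 = 0.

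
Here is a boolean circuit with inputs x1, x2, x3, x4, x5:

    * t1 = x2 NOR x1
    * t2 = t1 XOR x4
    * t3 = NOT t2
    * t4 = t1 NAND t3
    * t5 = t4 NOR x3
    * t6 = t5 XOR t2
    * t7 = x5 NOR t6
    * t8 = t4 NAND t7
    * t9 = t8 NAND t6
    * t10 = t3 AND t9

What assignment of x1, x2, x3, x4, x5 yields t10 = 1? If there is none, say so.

x1=0 x2=1 x3=0 x4=0 x5=1

t10 = t3 AND t9 must be 1, so both t3 = 1 and t9 = 1.
t3 = NOT t2 must be 1, so t2 = 0.
t9 = t8 NAND t6 must be 1, so at least one of t8, t6 is 0.
Check with x1=0 x2=1 x3=0 x4=0 x5=1:
t1 = x2 NOR x1 = 1 NOR 0 = 0
t2 = t1 XOR x4 = 0 XOR 0 = 0
t3 = NOT t2 = NOT 0 = 1
t4 = t1 NAND t3 = 0 NAND 1 = 1
t5 = t4 NOR x3 = 1 NOR 0 = 0
t6 = t5 XOR t2 = 0 XOR 0 = 0
t7 = x5 NOR t6 = 1 NOR 0 = 0
t8 = t4 NAND t7 = 1 NAND 0 = 1
t9 = t8 NAND t6 = 1 NAND 0 = 1
t10 = t3 AND t9 = 1 AND 1 = 1
So t10 = 1 as required.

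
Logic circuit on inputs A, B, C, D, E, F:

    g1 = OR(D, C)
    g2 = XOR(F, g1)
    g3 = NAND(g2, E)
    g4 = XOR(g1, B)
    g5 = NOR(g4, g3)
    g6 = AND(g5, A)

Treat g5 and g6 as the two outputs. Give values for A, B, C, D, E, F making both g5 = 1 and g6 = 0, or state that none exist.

Check with A=0, B=1, C=1, D=1, E=1, F=0:
g1 = OR(D, C) = OR(1, 1) = 1
g2 = XOR(F, g1) = XOR(0, 1) = 1
g3 = NAND(g2, E) = NAND(1, 1) = 0
g4 = XOR(g1, B) = XOR(1, 1) = 0
g5 = NOR(g4, g3) = NOR(0, 0) = 1
g6 = AND(g5, A) = AND(1, 0) = 0
So g5 = 1 and g6 = 0.

A=0, B=1, C=1, D=1, E=1, F=0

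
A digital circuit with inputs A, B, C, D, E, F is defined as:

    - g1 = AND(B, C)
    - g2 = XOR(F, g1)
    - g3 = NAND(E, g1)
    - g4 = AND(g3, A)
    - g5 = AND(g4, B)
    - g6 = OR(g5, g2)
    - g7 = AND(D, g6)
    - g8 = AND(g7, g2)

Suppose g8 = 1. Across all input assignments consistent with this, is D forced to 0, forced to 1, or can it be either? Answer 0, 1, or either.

g8 = AND(g7, g2) must be 1, so both g7 = 1 and g2 = 1.
Every assignment with g8 = 1 has D = 1; there are 16 such assignment(s).

1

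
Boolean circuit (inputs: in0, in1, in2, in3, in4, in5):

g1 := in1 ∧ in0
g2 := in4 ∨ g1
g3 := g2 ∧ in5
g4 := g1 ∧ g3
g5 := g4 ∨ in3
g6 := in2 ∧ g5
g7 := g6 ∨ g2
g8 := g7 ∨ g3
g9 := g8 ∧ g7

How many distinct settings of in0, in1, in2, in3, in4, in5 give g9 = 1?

46

g9 = g8 ∧ g7 must be 1, so both g8 = 1 and g7 = 1.
g8 = g7 ∨ g3 must be 1, so at least one of g7, g3 is 1.
g7 = g6 ∨ g2 must be 1, so at least one of g6, g2 is 1.
Enumerating the 64 input combinations, 46 give g9 = 1 and 18 give g9 = 0.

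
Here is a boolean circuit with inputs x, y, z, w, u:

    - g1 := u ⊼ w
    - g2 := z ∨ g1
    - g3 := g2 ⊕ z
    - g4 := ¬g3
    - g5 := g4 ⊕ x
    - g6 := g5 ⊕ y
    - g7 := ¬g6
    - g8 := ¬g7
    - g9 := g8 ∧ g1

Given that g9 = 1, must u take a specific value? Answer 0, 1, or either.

either

Both values of u occur among assignments with g9 = 1:
  u=0: x=0, y=0, z=1, w=0, u=0
  u=1: x=0, y=0, z=1, w=0, u=1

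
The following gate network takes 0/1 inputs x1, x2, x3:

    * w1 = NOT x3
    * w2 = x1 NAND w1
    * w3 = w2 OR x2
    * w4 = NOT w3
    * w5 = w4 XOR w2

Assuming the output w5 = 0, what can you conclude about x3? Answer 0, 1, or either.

w5 = w4 XOR w2 must be 0, so w4 and w2 are equal.
Every assignment with w5 = 0 has x3 = 0; there are 1 such assignment(s).
  x1=1, x2=1, x3=0

0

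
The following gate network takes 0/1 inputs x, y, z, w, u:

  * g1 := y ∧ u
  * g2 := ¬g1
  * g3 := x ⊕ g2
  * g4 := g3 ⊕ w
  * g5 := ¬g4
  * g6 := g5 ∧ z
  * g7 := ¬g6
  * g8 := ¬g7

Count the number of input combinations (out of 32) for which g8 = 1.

8

g8 = ¬g7 must be 1, so g7 = 0.
g7 = ¬g6 must be 0, so g6 = 1.
Enumerating the 32 input combinations, 8 give g8 = 1 and 24 give g8 = 0.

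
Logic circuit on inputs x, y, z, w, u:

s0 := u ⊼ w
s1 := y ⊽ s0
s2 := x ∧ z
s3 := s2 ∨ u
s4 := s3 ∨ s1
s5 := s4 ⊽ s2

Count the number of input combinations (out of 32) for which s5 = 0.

s5 = s4 ⊽ s2 must be 0, so at least one of s4, s2 is 1.
Enumerating the 32 input combinations, 20 give s5 = 0 and 12 give s5 = 1.

20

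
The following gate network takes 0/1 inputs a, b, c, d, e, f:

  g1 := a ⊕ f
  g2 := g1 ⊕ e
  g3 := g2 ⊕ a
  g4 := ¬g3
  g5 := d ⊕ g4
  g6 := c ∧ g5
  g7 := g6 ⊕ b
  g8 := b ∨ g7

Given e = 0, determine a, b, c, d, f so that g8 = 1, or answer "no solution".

a=1 b=1 c=1 d=1 f=0

Check with e = 0 and a=1, b=1, c=1, d=1, f=0:
g1 = a ⊕ f = 1 ⊕ 0 = 1
g2 = g1 ⊕ e = 1 ⊕ 0 = 1
g3 = g2 ⊕ a = 1 ⊕ 1 = 0
g4 = ¬g3 = ¬0 = 1
g5 = d ⊕ g4 = 1 ⊕ 1 = 0
g6 = c ∧ g5 = 1 ∧ 0 = 0
g7 = g6 ⊕ b = 0 ⊕ 1 = 1
g8 = b ∨ g7 = 1 ∨ 1 = 1
So g8 = 1.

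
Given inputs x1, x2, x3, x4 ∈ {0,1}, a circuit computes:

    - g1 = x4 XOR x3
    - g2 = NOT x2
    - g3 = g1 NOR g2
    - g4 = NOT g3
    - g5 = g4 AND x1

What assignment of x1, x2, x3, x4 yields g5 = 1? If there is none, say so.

g5 = g4 AND x1 must be 1, so both g4 = 1 and x1 = 1.
g4 = NOT g3 must be 1, so g3 = 0.
Check with x1=1, x2=1, x3=1, x4=0:
g1 = x4 XOR x3 = 0 XOR 1 = 1
g2 = NOT x2 = NOT 1 = 0
g3 = g1 NOR g2 = 1 NOR 0 = 0
g4 = NOT g3 = NOT 0 = 1
g5 = g4 AND x1 = 1 AND 1 = 1
So g5 = 1 as required.

x1=1, x2=1, x3=1, x4=0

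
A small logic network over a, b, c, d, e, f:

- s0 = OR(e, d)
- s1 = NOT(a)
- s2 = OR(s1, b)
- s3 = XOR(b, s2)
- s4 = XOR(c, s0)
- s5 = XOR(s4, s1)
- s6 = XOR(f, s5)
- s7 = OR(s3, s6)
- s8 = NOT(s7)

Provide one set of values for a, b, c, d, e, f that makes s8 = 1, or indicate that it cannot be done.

a=1, b=1, c=1, d=1, e=0, f=0

s8 = NOT(s7) must be 1, so s7 = 0.
s7 = OR(s3, s6) must be 0, so both s3 = 0 and s6 = 0.
s3 = XOR(b, s2) must be 0, so b and s2 are equal.
Check with a=1, b=1, c=1, d=1, e=0, f=0:
s0 = OR(e, d) = OR(0, 1) = 1
s1 = NOT(a) = NOT 1 = 0
s2 = OR(s1, b) = OR(0, 1) = 1
s3 = XOR(b, s2) = XOR(1, 1) = 0
s4 = XOR(c, s0) = XOR(1, 1) = 0
s5 = XOR(s4, s1) = XOR(0, 0) = 0
s6 = XOR(f, s5) = XOR(0, 0) = 0
s7 = OR(s3, s6) = OR(0, 0) = 0
s8 = NOT(s7) = NOT 0 = 1
So s8 = 1 as required.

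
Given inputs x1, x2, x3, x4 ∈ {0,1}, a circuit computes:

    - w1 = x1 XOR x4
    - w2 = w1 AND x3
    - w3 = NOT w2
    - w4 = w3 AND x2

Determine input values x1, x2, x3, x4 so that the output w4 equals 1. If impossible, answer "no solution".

x1=0 x2=1 x3=0 x4=1

w4 = w3 AND x2 must be 1, so both w3 = 1 and x2 = 1.
w3 = NOT w2 must be 1, so w2 = 0.
Check with x1=0 x2=1 x3=0 x4=1:
w1 = x1 XOR x4 = 0 XOR 1 = 1
w2 = w1 AND x3 = 1 AND 0 = 0
w3 = NOT w2 = NOT 0 = 1
w4 = w3 AND x2 = 1 AND 1 = 1
So w4 = 1 as required.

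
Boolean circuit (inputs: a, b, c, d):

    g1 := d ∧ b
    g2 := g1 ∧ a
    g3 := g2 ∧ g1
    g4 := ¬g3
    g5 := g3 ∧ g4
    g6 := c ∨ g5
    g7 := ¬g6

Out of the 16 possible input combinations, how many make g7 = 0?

g7 = ¬g6 must be 0, so g6 = 1.
Enumerating the 16 input combinations, 8 give g7 = 0 and 8 give g7 = 1.

8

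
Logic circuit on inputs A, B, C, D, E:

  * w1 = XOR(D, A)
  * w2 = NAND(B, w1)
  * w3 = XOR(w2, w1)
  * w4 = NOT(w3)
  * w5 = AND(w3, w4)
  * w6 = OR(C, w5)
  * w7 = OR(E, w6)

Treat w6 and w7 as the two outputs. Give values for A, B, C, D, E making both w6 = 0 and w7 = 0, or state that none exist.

A=1, B=0, C=0, D=0, E=0

Check with A=1, B=0, C=0, D=0, E=0:
w1 = XOR(D, A) = XOR(0, 1) = 1
w2 = NAND(B, w1) = NAND(0, 1) = 1
w3 = XOR(w2, w1) = XOR(1, 1) = 0
w4 = NOT(w3) = NOT 0 = 1
w5 = AND(w3, w4) = AND(0, 1) = 0
w6 = OR(C, w5) = OR(0, 0) = 0
w7 = OR(E, w6) = OR(0, 0) = 0
So w6 = 0 and w7 = 0.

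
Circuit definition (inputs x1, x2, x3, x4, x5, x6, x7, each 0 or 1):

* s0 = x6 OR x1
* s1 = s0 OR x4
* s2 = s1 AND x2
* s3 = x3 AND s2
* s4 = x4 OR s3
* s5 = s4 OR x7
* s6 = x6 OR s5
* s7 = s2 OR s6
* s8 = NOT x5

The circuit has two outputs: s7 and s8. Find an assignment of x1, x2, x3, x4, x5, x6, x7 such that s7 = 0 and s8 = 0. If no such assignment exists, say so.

x1=1, x2=0, x3=1, x4=0, x5=1, x6=0, x7=0

Check with x1=1, x2=0, x3=1, x4=0, x5=1, x6=0, x7=0:
s0 = x6 OR x1 = 0 OR 1 = 1
s1 = s0 OR x4 = 1 OR 0 = 1
s2 = s1 AND x2 = 1 AND 0 = 0
s3 = x3 AND s2 = 1 AND 0 = 0
s4 = x4 OR s3 = 0 OR 0 = 0
s5 = s4 OR x7 = 0 OR 0 = 0
s6 = x6 OR s5 = 0 OR 0 = 0
s7 = s2 OR s6 = 0 OR 0 = 0
s8 = NOT x5 = NOT 1 = 0
So s7 = 0 and s8 = 0.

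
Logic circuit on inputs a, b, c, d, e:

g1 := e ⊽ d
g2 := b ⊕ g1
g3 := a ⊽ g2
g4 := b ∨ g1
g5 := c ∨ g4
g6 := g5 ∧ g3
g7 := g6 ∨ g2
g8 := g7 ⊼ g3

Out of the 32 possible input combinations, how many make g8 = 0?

g8 = g7 ⊼ g3 must be 0, so both g7 = 1 and g3 = 1.
g7 = g6 ∨ g2 must be 1, so at least one of g6, g2 is 1.
Enumerating the 32 input combinations, 5 give g8 = 0 and 27 give g8 = 1.

5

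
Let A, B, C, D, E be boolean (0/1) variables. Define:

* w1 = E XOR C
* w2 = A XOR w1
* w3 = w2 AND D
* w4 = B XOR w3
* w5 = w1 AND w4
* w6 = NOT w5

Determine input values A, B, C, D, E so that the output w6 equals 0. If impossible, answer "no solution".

A=1, B=1, C=0, D=0, E=1

w6 = NOT w5 must be 0, so w5 = 1.
w5 = w1 AND w4 must be 1, so both w1 = 1 and w4 = 1.
Check with A=1, B=1, C=0, D=0, E=1:
w1 = E XOR C = 1 XOR 0 = 1
w2 = A XOR w1 = 1 XOR 1 = 0
w3 = w2 AND D = 0 AND 0 = 0
w4 = B XOR w3 = 1 XOR 0 = 1
w5 = w1 AND w4 = 1 AND 1 = 1
w6 = NOT w5 = NOT 1 = 0
So w6 = 0 as required.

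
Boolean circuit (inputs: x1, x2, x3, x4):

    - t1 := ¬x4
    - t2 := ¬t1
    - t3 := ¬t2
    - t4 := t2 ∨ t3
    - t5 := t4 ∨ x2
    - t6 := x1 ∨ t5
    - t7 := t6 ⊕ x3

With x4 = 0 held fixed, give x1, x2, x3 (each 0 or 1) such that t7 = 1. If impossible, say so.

t7 = t6 ⊕ x3 must be 1, so t6 and x3 differ.
Check with x4 = 0 and x1=0, x2=0, x3=0:
t1 = ¬x4 = ¬0 = 1
t2 = ¬t1 = ¬1 = 0
t3 = ¬t2 = ¬0 = 1
t4 = t2 ∨ t3 = 0 ∨ 1 = 1
t5 = t4 ∨ x2 = 1 ∨ 0 = 1
t6 = x1 ∨ t5 = 0 ∨ 1 = 1
t7 = t6 ⊕ x3 = 1 ⊕ 0 = 1
So t7 = 1.

x1=0 x2=0 x3=0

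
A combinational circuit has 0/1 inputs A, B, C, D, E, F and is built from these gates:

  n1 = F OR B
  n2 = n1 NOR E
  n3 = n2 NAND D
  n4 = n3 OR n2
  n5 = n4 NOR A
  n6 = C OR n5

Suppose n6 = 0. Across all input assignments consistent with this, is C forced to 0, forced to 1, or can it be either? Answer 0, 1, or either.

0

n6 = C OR n5 must be 0, so both C = 0 and n5 = 0.
Every assignment with n6 = 0 has C = 0; there are 32 such assignment(s).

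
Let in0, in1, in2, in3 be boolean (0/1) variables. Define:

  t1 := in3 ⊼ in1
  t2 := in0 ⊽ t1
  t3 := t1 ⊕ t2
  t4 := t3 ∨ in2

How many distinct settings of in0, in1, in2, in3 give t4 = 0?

t4 = t3 ∨ in2 must be 0, so both t3 = 0 and in2 = 0.
t3 = t1 ⊕ t2 must be 0, so t1 and t2 are equal.
Satisfying assignments:
  in0=1, in1=1, in2=0, in3=1

1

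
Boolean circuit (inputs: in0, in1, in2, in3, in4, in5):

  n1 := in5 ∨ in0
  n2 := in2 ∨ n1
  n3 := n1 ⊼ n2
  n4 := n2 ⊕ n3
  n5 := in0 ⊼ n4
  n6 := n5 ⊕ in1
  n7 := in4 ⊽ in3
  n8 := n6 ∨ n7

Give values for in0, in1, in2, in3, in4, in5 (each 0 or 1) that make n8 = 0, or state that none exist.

n8 = n6 ∨ n7 must be 0, so both n6 = 0 and n7 = 0.
n6 = n5 ⊕ in1 must be 0, so n5 and in1 are equal.
Check with in0=0, in1=1, in2=0, in3=1, in4=0, in5=0:
n1 = in5 ∨ in0 = 0 ∨ 0 = 0
n2 = in2 ∨ n1 = 0 ∨ 0 = 0
n3 = n1 ⊼ n2 = 0 ⊼ 0 = 1
n4 = n2 ⊕ n3 = 0 ⊕ 1 = 1
n5 = in0 ⊼ n4 = 0 ⊼ 1 = 1
n6 = n5 ⊕ in1 = 1 ⊕ 1 = 0
n7 = in4 ⊽ in3 = 0 ⊽ 1 = 0
n8 = n6 ∨ n7 = 0 ∨ 0 = 0
So n8 = 0 as required.

in0=0, in1=1, in2=0, in3=1, in4=0, in5=0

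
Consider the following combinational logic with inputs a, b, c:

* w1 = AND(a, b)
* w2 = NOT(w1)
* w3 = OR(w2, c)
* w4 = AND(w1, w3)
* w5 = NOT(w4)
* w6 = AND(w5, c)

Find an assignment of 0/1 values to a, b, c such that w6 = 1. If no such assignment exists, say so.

a=0, b=1, c=1

w6 = AND(w5, c) must be 1, so both w5 = 1 and c = 1.
w5 = NOT(w4) must be 1, so w4 = 0.
Check with a=0, b=1, c=1:
w1 = AND(a, b) = AND(0, 1) = 0
w2 = NOT(w1) = NOT 0 = 1
w3 = OR(w2, c) = OR(1, 1) = 1
w4 = AND(w1, w3) = AND(0, 1) = 0
w5 = NOT(w4) = NOT 0 = 1
w6 = AND(w5, c) = AND(1, 1) = 1
So w6 = 1 as required.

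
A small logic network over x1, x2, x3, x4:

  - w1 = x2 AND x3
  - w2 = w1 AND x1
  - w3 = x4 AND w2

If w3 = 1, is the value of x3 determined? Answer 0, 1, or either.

w3 = x4 AND w2 must be 1, so both x4 = 1 and w2 = 1.
w2 = w1 AND x1 must be 1, so both w1 = 1 and x1 = 1.
Every assignment with w3 = 1 has x3 = 1; there are 1 such assignment(s).
  x1=1, x2=1, x3=1, x4=1

1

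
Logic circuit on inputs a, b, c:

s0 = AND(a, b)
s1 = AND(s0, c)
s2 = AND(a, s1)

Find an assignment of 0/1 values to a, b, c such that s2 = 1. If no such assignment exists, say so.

s2 = AND(a, s1) must be 1, so both a = 1 and s1 = 1.
Check with a=1, b=1, c=1:
s0 = AND(a, b) = AND(1, 1) = 1
s1 = AND(s0, c) = AND(1, 1) = 1
s2 = AND(a, s1) = AND(1, 1) = 1
So s2 = 1 as required.

a=1, b=1, c=1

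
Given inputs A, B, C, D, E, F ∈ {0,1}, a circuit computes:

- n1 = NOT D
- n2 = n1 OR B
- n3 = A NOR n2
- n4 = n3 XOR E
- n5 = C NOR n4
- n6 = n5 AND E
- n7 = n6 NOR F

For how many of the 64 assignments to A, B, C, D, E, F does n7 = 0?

n7 = n6 NOR F must be 0, so at least one of n6, F is 1.
Enumerating the 64 input combinations, 33 give n7 = 0 and 31 give n7 = 1.

33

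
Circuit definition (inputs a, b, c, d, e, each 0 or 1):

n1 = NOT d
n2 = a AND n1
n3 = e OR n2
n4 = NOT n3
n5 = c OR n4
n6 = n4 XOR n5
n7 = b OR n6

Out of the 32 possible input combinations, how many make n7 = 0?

n7 = b OR n6 must be 0, so both b = 0 and n6 = 0.
n6 = n4 XOR n5 must be 0, so n4 and n5 are equal.
Enumerating the 32 input combinations, 11 give n7 = 0 and 21 give n7 = 1.

11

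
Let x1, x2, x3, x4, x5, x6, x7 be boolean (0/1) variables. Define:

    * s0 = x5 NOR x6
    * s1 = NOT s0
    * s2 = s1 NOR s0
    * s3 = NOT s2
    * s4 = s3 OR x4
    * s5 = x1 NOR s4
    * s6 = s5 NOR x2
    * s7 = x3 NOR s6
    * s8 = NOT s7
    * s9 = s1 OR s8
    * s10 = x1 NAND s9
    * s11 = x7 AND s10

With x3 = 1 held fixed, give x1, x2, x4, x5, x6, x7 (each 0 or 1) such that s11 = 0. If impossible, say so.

s11 = x7 AND s10 must be 0, so at least one of x7, s10 is 0.
Check with x3 = 1 and x1=0, x2=0, x4=1, x5=0, x6=0, x7=0:
s0 = x5 NOR x6 = 0 NOR 0 = 1
s1 = NOT s0 = NOT 1 = 0
s2 = s1 NOR s0 = 0 NOR 1 = 0
s3 = NOT s2 = NOT 0 = 1
s4 = s3 OR x4 = 1 OR 1 = 1
s5 = x1 NOR s4 = 0 NOR 1 = 0
s6 = s5 NOR x2 = 0 NOR 0 = 1
s7 = x3 NOR s6 = 1 NOR 1 = 0
s8 = NOT s7 = NOT 0 = 1
s9 = s1 OR s8 = 0 OR 1 = 1
s10 = x1 NAND s9 = 0 NAND 1 = 1
s11 = x7 AND s10 = 0 AND 1 = 0
So s11 = 0.

x1=0, x2=0, x4=1, x5=0, x6=0, x7=0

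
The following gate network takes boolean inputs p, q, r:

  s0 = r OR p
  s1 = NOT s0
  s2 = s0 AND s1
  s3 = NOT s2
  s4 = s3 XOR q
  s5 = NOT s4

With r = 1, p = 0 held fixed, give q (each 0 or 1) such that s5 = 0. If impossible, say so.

Check with r = 1, p = 0 and q=0:
s0 = r OR p = 1 OR 0 = 1
s1 = NOT s0 = NOT 1 = 0
s2 = s0 AND s1 = 1 AND 0 = 0
s3 = NOT s2 = NOT 0 = 1
s4 = s3 XOR q = 1 XOR 0 = 1
s5 = NOT s4 = NOT 1 = 0
So s5 = 0.

q=0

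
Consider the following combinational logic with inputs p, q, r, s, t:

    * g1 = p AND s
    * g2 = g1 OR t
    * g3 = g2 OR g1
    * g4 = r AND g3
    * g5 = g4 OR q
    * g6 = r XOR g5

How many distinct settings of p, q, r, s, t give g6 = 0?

g6 = r XOR g5 must be 0, so r and g5 are equal.
Enumerating the 32 input combinations, 21 give g6 = 0 and 11 give g6 = 1.

21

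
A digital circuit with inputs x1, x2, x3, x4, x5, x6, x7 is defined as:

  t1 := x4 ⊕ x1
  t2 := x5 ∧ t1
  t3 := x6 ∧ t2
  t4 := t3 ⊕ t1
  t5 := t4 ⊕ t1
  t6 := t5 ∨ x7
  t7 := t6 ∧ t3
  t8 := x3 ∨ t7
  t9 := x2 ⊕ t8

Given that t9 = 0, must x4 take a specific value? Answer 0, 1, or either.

Both values of x4 occur among assignments with t9 = 0:
  x4=0: x1=0, x2=0, x3=0, x4=0, x5=0, x6=0, x7=0
  x4=1: x1=0, x2=0, x3=0, x4=1, x5=0, x6=0, x7=0

either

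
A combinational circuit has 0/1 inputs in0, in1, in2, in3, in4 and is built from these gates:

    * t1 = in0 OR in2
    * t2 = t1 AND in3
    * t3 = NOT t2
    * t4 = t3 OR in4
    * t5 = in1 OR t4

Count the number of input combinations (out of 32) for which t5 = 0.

t5 = in1 OR t4 must be 0, so both in1 = 0 and t4 = 0.
Satisfying assignments:
  in0=0, in1=0, in2=1, in3=1, in4=0
  in0=1, in1=0, in2=0, in3=1, in4=0
  in0=1, in1=0, in2=1, in3=1, in4=0

3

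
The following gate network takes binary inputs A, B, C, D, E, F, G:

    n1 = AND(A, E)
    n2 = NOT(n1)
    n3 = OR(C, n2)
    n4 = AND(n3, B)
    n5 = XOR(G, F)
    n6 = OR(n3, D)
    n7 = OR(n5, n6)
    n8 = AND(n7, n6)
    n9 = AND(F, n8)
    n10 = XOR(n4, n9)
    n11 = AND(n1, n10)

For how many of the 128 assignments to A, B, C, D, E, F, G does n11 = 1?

12

n11 = AND(n1, n10) must be 1, so both n1 = 1 and n10 = 1.
Enumerating the 128 input combinations, 12 give n11 = 1 and 116 give n11 = 0.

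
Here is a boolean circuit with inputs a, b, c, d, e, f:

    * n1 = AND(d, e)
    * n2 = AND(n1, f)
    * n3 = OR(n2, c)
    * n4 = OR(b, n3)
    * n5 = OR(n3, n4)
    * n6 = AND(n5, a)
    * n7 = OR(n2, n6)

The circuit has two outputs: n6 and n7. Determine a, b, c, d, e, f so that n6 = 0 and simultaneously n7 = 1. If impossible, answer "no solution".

a=0 b=0 c=0 d=1 e=1 f=1

Check with a=0 b=0 c=0 d=1 e=1 f=1:
n1 = AND(d, e) = AND(1, 1) = 1
n2 = AND(n1, f) = AND(1, 1) = 1
n3 = OR(n2, c) = OR(1, 0) = 1
n4 = OR(b, n3) = OR(0, 1) = 1
n5 = OR(n3, n4) = OR(1, 1) = 1
n6 = AND(n5, a) = AND(1, 0) = 0
n7 = OR(n2, n6) = OR(1, 0) = 1
So n6 = 0 and n7 = 1.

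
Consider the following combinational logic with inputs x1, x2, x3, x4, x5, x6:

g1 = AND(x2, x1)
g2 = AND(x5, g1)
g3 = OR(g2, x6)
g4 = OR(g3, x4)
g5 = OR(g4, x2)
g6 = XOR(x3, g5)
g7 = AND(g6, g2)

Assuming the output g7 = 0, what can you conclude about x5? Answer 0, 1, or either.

either

Both values of x5 occur among assignments with g7 = 0:
  x5=0: x1=0, x2=0, x3=0, x4=0, x5=0, x6=0
  x5=1: x1=0, x2=0, x3=0, x4=0, x5=1, x6=0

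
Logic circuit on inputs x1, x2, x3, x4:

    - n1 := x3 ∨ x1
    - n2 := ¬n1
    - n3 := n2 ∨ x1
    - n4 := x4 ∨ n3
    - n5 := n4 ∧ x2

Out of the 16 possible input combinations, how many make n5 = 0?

9

n5 = n4 ∧ x2 must be 0, so at least one of n4, x2 is 0.
Enumerating the 16 input combinations, 9 give n5 = 0 and 7 give n5 = 1.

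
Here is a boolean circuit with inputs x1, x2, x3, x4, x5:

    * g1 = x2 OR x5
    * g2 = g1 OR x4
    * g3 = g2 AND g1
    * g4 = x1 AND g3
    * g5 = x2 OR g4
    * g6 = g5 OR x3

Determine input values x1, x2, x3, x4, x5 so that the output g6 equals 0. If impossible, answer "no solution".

x1=0 x2=0 x3=0 x4=1 x5=1

Check with x1=0 x2=0 x3=0 x4=1 x5=1:
g1 = x2 OR x5 = 0 OR 1 = 1
g2 = g1 OR x4 = 1 OR 1 = 1
g3 = g2 AND g1 = 1 AND 1 = 1
g4 = x1 AND g3 = 0 AND 1 = 0
g5 = x2 OR g4 = 0 OR 0 = 0
g6 = g5 OR x3 = 0 OR 0 = 0
So g6 = 0 as required.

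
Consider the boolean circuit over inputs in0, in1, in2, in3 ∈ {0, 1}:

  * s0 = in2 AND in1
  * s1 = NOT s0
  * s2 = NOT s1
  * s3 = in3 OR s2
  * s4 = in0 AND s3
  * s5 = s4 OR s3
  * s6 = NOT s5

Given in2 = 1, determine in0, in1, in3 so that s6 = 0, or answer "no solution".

Check with in2 = 1 and in0=1, in1=1, in3=1:
s0 = in2 AND in1 = 1 AND 1 = 1
s1 = NOT s0 = NOT 1 = 0
s2 = NOT s1 = NOT 0 = 1
s3 = in3 OR s2 = 1 OR 1 = 1
s4 = in0 AND s3 = 1 AND 1 = 1
s5 = s4 OR s3 = 1 OR 1 = 1
s6 = NOT s5 = NOT 1 = 0
So s6 = 0.

in0=1 in1=1 in3=1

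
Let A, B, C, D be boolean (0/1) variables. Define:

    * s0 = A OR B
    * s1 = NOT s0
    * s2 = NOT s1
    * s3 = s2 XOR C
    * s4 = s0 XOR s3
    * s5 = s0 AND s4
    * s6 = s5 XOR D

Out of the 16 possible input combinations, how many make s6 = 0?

s6 = s5 XOR D must be 0, so s5 and D are equal.
Enumerating the 16 input combinations, 8 give s6 = 0 and 8 give s6 = 1.

8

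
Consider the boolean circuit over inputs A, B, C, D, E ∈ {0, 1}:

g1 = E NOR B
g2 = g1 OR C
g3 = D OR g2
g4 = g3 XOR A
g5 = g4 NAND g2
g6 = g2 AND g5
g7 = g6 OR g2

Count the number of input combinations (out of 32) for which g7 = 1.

g7 = g6 OR g2 must be 1, so at least one of g6, g2 is 1.
Enumerating the 32 input combinations, 20 give g7 = 1 and 12 give g7 = 0.

20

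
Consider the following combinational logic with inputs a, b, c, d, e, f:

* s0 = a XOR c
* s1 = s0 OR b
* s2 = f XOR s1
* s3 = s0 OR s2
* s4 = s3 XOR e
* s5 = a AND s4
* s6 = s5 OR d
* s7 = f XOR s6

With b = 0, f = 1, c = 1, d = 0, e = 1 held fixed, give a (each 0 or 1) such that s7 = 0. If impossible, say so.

no solution exists

With b = 0, f = 1, c = 1, d = 0, e = 1 fixed, none of the 2 settings of a give s7 = 0.
For example, with a=1:
s0 = a XOR c = 1 XOR 1 = 0
s1 = s0 OR b = 0 OR 0 = 0
s2 = f XOR s1 = 1 XOR 0 = 1
s3 = s0 OR s2 = 0 OR 1 = 1
s4 = s3 XOR e = 1 XOR 1 = 0
s5 = a AND s4 = 1 AND 0 = 0
s6 = s5 OR d = 0 OR 0 = 0
s7 = f XOR s6 = 1 XOR 0 = 1
giving s7 = 1 ≠ 0.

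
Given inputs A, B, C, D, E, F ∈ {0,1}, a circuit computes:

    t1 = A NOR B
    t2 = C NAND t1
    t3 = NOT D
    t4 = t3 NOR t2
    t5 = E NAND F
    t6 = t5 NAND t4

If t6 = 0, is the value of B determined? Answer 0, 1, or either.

t6 = t5 NAND t4 must be 0, so both t5 = 1 and t4 = 1.
t5 = E NAND F must be 1, so at least one of E, F is 0.
Every assignment with t6 = 0 has B = 0; there are 3 such assignment(s).
  A=0, B=0, C=1, D=1, E=0, F=0
  A=0, B=0, C=1, D=1, E=0, F=1
  A=0, B=0, C=1, D=1, E=1, F=0

0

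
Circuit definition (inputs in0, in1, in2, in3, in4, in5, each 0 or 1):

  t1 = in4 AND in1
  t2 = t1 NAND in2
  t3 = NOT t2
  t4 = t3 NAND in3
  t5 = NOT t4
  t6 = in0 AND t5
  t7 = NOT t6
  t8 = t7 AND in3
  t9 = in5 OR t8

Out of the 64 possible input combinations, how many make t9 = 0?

t9 = in5 OR t8 must be 0, so both in5 = 0 and t8 = 0.
t8 = t7 AND in3 must be 0, so at least one of t7, in3 is 0.
Enumerating the 64 input combinations, 17 give t9 = 0 and 47 give t9 = 1.

17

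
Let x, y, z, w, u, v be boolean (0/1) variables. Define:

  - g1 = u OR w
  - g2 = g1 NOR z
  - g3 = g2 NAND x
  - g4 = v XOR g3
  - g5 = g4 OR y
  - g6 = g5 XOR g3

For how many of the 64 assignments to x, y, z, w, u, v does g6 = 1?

18

g6 = g5 XOR g3 must be 1, so g5 and g3 differ.
Enumerating the 64 input combinations, 18 give g6 = 1 and 46 give g6 = 0.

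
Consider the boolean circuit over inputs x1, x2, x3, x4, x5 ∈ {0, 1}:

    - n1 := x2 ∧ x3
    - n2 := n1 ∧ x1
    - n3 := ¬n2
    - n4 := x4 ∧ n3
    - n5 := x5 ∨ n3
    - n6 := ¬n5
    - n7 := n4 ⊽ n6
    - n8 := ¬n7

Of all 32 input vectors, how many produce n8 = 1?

n8 = ¬n7 must be 1, so n7 = 0.
Enumerating the 32 input combinations, 16 give n8 = 1 and 16 give n8 = 0.

16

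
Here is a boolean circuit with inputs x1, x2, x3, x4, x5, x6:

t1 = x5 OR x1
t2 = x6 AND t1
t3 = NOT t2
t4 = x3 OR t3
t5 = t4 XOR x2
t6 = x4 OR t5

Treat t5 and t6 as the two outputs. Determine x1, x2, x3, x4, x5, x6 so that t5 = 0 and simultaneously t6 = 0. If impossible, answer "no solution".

x1=1, x2=1, x3=0, x4=0, x5=0, x6=0

Check with x1=1, x2=1, x3=0, x4=0, x5=0, x6=0:
t1 = x5 OR x1 = 0 OR 1 = 1
t2 = x6 AND t1 = 0 AND 1 = 0
t3 = NOT t2 = NOT 0 = 1
t4 = x3 OR t3 = 0 OR 1 = 1
t5 = t4 XOR x2 = 1 XOR 1 = 0
t6 = x4 OR t5 = 0 OR 0 = 0
So t5 = 0 and t6 = 0.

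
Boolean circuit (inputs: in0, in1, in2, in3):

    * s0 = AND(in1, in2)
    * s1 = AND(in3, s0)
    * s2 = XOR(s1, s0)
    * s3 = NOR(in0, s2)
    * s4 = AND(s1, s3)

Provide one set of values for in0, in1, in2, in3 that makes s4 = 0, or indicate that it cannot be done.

in0=1 in1=1 in2=0 in3=1

s4 = AND(s1, s3) must be 0, so at least one of s1, s3 is 0.
Check with in0=1 in1=1 in2=0 in3=1:
s0 = AND(in1, in2) = AND(1, 0) = 0
s1 = AND(in3, s0) = AND(1, 0) = 0
s2 = XOR(s1, s0) = XOR(0, 0) = 0
s3 = NOR(in0, s2) = NOR(1, 0) = 0
s4 = AND(s1, s3) = AND(0, 0) = 0
So s4 = 0 as required.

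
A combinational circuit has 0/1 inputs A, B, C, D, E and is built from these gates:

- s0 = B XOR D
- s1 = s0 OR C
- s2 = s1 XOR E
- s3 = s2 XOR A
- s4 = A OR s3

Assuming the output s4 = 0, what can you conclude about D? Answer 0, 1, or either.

Both values of D occur among assignments with s4 = 0:
  D=0: A=0, B=0, C=0, D=0, E=0
  D=1: A=0, B=0, C=0, D=1, E=1

either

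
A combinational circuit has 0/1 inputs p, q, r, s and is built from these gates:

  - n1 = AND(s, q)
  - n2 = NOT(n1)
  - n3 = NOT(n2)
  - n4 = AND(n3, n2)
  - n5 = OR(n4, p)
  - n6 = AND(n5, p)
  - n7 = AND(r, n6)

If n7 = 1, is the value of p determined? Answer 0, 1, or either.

1

n7 = AND(r, n6) must be 1, so both r = 1 and n6 = 1.
n6 = AND(n5, p) must be 1, so both n5 = 1 and p = 1.
n5 = OR(n4, p) must be 1, so at least one of n4, p is 1.
Every assignment with n7 = 1 has p = 1; there are 4 such assignment(s).
  p=1, q=0, r=1, s=0
  p=1, q=0, r=1, s=1
  p=1, q=1, r=1, s=0
  p=1, q=1, r=1, s=1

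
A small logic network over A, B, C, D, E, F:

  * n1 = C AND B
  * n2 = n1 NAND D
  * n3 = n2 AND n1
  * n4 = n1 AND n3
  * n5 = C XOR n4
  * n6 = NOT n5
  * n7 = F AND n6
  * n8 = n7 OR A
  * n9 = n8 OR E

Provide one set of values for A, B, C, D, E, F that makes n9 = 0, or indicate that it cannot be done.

n9 = n8 OR E must be 0, so both n8 = 0 and E = 0.
n8 = n7 OR A must be 0, so both n7 = 0 and A = 0.
n7 = F AND n6 must be 0, so at least one of F, n6 is 0.
Check with A=0, B=0, C=1, D=1, E=0, F=1:
n1 = C AND B = 1 AND 0 = 0
n2 = n1 NAND D = 0 NAND 1 = 1
n3 = n2 AND n1 = 1 AND 0 = 0
n4 = n1 AND n3 = 0 AND 0 = 0
n5 = C XOR n4 = 1 XOR 0 = 1
n6 = NOT n5 = NOT 1 = 0
n7 = F AND n6 = 1 AND 0 = 0
n8 = n7 OR A = 0 OR 0 = 0
n9 = n8 OR E = 0 OR 0 = 0
So n9 = 0 as required.

A=0, B=0, C=1, D=1, E=0, F=1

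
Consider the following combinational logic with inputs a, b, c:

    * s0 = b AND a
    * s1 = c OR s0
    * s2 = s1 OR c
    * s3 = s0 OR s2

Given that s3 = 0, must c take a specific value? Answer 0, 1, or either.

0

s3 = s0 OR s2 must be 0, so both s0 = 0 and s2 = 0.
s0 = b AND a must be 0, so at least one of b, a is 0.
Every assignment with s3 = 0 has c = 0; there are 3 such assignment(s).
  a=0, b=0, c=0
  a=0, b=1, c=0
  a=1, b=0, c=0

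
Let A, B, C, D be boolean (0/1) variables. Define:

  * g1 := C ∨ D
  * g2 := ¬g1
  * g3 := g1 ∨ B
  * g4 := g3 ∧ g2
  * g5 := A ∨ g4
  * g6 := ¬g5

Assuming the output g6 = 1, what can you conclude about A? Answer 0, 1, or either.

g6 = ¬g5 must be 1, so g5 = 0.
g5 = A ∨ g4 must be 0, so both A = 0 and g4 = 0.
g4 = g3 ∧ g2 must be 0, so at least one of g3, g2 is 0.
Every assignment with g6 = 1 has A = 0; there are 7 such assignment(s).

0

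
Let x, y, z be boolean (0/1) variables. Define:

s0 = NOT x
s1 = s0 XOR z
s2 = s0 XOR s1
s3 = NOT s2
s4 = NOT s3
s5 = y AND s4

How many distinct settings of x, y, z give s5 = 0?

6

s5 = y AND s4 must be 0, so at least one of y, s4 is 0.
Satisfying assignments:
  x=0, y=0, z=0
  x=0, y=0, z=1
  x=0, y=1, z=0
  x=1, y=0, z=0
  x=1, y=0, z=1
  x=1, y=1, z=0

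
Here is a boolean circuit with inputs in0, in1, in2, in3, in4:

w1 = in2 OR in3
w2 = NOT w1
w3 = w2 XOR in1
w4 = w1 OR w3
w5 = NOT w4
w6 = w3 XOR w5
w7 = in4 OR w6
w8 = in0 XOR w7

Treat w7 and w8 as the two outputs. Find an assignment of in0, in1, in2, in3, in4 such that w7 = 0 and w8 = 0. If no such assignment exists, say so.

in0=0, in1=0, in2=1, in3=0, in4=0

Check with in0=0, in1=0, in2=1, in3=0, in4=0:
w1 = in2 OR in3 = 1 OR 0 = 1
w2 = NOT w1 = NOT 1 = 0
w3 = w2 XOR in1 = 0 XOR 0 = 0
w4 = w1 OR w3 = 1 OR 0 = 1
w5 = NOT w4 = NOT 1 = 0
w6 = w3 XOR w5 = 0 XOR 0 = 0
w7 = in4 OR w6 = 0 OR 0 = 0
w8 = in0 XOR w7 = 0 XOR 0 = 0
So w7 = 0 and w8 = 0.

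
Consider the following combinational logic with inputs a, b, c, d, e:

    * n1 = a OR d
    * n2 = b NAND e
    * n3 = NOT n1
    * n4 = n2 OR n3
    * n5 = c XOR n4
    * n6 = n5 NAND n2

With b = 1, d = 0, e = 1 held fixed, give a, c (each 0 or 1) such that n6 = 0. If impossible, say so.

no solution exists

With b = 1, d = 0, e = 1 fixed, none of the 4 settings of a, c give n6 = 0.
For example, with a=0, c=1:
n1 = a OR d = 0 OR 0 = 0
n2 = b NAND e = 1 NAND 1 = 0
n3 = NOT n1 = NOT 0 = 1
n4 = n2 OR n3 = 0 OR 1 = 1
n5 = c XOR n4 = 1 XOR 1 = 0
n6 = n5 NAND n2 = 0 NAND 0 = 1
giving n6 = 1 ≠ 0.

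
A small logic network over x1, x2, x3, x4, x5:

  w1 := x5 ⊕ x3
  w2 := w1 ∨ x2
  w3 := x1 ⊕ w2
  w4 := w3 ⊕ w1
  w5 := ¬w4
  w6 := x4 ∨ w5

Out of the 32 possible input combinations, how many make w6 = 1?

w6 = x4 ∨ w5 must be 1, so at least one of x4, w5 is 1.
Enumerating the 32 input combinations, 24 give w6 = 1 and 8 give w6 = 0.

24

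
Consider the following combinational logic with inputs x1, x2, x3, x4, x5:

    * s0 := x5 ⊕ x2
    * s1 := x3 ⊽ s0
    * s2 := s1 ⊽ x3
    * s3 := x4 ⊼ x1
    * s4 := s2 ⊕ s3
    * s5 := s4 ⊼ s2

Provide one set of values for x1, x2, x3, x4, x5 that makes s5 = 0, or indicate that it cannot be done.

x1=1 x2=1 x3=0 x4=1 x5=0

Check with x1=1 x2=1 x3=0 x4=1 x5=0:
s0 = x5 ⊕ x2 = 0 ⊕ 1 = 1
s1 = x3 ⊽ s0 = 0 ⊽ 1 = 0
s2 = s1 ⊽ x3 = 0 ⊽ 0 = 1
s3 = x4 ⊼ x1 = 1 ⊼ 1 = 0
s4 = s2 ⊕ s3 = 1 ⊕ 0 = 1
s5 = s4 ⊼ s2 = 1 ⊼ 1 = 0
So s5 = 0 as required.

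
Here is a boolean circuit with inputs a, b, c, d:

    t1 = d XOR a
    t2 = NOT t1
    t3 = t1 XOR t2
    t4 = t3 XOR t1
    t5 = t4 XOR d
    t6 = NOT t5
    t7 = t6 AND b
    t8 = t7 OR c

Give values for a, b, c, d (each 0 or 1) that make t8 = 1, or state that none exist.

a=1, b=0, c=1, d=1

t8 = t7 OR c must be 1, so at least one of t7, c is 1.
Check with a=1, b=0, c=1, d=1:
t1 = d XOR a = 1 XOR 1 = 0
t2 = NOT t1 = NOT 0 = 1
t3 = t1 XOR t2 = 0 XOR 1 = 1
t4 = t3 XOR t1 = 1 XOR 0 = 1
t5 = t4 XOR d = 1 XOR 1 = 0
t6 = NOT t5 = NOT 0 = 1
t7 = t6 AND b = 1 AND 0 = 0
t8 = t7 OR c = 0 OR 1 = 1
So t8 = 1 as required.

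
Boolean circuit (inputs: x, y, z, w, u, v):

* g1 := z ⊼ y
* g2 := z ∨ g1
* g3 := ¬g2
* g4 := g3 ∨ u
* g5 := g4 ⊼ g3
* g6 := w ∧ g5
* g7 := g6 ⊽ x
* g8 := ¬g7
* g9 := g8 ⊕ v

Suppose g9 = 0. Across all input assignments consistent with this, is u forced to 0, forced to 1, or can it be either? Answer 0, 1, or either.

either

Both values of u occur among assignments with g9 = 0:
  u=0: x=0, y=0, z=0, w=0, u=0, v=0
  u=1: x=0, y=0, z=0, w=0, u=1, v=0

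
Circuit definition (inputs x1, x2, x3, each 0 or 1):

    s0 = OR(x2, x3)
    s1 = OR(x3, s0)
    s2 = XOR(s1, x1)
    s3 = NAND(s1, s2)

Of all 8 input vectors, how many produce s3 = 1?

5

s3 = NAND(s1, s2) must be 1, so at least one of s1, s2 is 0.
Satisfying assignments:
  x1=0, x2=0, x3=0
  x1=1, x2=0, x3=0
  x1=1, x2=0, x3=1
  x1=1, x2=1, x3=0
  x1=1, x2=1, x3=1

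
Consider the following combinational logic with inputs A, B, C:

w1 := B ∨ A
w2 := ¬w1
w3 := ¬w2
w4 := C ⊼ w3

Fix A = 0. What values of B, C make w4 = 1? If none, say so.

B=0, C=0

w4 = C ⊼ w3 must be 1, so at least one of C, w3 is 0.
Check with A = 0 and B=0, C=0:
w1 = B ∨ A = 0 ∨ 0 = 0
w2 = ¬w1 = ¬0 = 1
w3 = ¬w2 = ¬1 = 0
w4 = C ⊼ w3 = 0 ⊼ 0 = 1
So w4 = 1.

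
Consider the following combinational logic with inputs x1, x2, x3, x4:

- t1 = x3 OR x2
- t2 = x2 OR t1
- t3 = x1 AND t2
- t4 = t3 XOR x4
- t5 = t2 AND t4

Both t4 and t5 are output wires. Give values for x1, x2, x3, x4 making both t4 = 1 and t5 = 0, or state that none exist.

x1=0, x2=0, x3=0, x4=1

Check with x1=0, x2=0, x3=0, x4=1:
t1 = x3 OR x2 = 0 OR 0 = 0
t2 = x2 OR t1 = 0 OR 0 = 0
t3 = x1 AND t2 = 0 AND 0 = 0
t4 = t3 XOR x4 = 0 XOR 1 = 1
t5 = t2 AND t4 = 0 AND 1 = 0
So t4 = 1 and t5 = 0.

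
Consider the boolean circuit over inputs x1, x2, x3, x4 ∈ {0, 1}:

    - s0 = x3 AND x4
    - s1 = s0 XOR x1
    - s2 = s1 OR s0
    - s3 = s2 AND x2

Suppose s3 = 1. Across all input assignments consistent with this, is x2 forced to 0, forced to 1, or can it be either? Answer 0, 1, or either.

1

s3 = s2 AND x2 must be 1, so both s2 = 1 and x2 = 1.
s2 = s1 OR s0 must be 1, so at least one of s1, s0 is 1.
Every assignment with s3 = 1 has x2 = 1; there are 5 such assignment(s).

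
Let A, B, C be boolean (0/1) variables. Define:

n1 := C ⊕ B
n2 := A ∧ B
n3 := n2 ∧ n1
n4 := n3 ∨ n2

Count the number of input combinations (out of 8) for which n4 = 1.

n4 = n3 ∨ n2 must be 1, so at least one of n3, n2 is 1.
Satisfying assignments:
  A=1, B=1, C=0
  A=1, B=1, C=1

2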